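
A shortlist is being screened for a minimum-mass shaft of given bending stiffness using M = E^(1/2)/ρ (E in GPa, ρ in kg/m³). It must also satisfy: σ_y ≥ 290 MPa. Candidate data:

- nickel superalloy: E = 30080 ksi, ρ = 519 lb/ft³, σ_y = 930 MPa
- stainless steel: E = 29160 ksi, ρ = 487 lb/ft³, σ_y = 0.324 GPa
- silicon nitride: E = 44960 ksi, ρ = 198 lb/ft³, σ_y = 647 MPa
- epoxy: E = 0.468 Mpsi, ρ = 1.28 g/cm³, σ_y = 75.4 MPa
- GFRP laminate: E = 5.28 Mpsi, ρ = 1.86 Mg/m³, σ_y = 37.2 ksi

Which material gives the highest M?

silicon nitride

Screen on constraints: σ_y ≥ 290 MPa. Survivors: nickel superalloy, stainless steel, silicon nitride.
In SI units:
  nickel superalloy: E = 207.4 GPa, ρ = 8314 kg/m³
  stainless steel: E = 201.1 GPa, ρ = 7801 kg/m³
  silicon nitride: E = 310.0 GPa, ρ = 3172 kg/m³
  silicon nitride: M = 5.55×10⁻³
  stainless steel: M = 1.82×10⁻³
  nickel superalloy: M = 1.73×10⁻³
Silicon nitride ranks first.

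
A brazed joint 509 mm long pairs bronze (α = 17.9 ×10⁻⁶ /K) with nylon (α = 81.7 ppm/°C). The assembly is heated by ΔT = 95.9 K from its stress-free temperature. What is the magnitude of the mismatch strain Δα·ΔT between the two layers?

Δα = |17.9 − 81.7|×10⁻⁶/K = 63.8×10⁻⁶/K.
Mismatch strain = Δα·ΔT = 63.8×10⁻⁶ × 95.9 = 6.12×10⁻³.

6.12×10⁻³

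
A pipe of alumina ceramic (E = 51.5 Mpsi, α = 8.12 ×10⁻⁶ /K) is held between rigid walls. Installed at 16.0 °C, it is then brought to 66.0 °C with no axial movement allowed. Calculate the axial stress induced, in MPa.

144 MPa

E = 51.5 Mpsi = 355.1 GPa.
ΔT = 50.00 K. Constrained thermal stress σ = E·α·ΔT = 355.1×10³ MPa × 8.12×10⁻⁶ × 50.00 = 144 MPa (compressive).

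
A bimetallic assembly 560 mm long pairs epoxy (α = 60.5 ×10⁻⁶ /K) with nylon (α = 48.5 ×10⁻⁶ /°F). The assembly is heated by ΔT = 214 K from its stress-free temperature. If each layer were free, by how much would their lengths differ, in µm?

3210 µm

nylon: α = 48.5×10⁻⁶/°F × 9/5 = 87.3×10⁻⁶/K.
Δα = |60.5 − 87.3|×10⁻⁶/K = 26.8×10⁻⁶/K.
ΔL_mismatch = Δα·L·ΔT = 26.8×10⁻⁶ × 560.0 mm × 214.0 K = 3210 µm.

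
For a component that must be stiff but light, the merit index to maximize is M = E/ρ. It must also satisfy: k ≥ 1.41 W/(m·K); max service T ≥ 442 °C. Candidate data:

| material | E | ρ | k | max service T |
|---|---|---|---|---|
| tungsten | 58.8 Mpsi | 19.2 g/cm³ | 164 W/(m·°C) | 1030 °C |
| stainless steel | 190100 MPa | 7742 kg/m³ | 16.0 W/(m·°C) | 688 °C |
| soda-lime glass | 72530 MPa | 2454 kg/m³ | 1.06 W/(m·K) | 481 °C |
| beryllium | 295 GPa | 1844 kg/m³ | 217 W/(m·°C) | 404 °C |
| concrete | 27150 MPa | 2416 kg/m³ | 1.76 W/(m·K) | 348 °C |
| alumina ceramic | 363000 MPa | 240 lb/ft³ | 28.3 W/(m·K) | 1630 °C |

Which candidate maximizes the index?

alumina ceramic

Screen on constraints: k ≥ 1.41 W/(m·K); max service T ≥ 442 °C. Survivors: tungsten, stainless steel, alumina ceramic.
In SI units:
  tungsten: E = 405.4 GPa, ρ = 19200 kg/m³
  stainless steel: E = 190.1 GPa, ρ = 7742 kg/m³
  alumina ceramic: E = 363.0 GPa, ρ = 3844 kg/m³
  alumina ceramic: M = 94.4 MN·m/kg
  stainless steel: M = 24.6 MN·m/kg
  tungsten: M = 21.1 MN·m/kg
The maximum is for alumina ceramic.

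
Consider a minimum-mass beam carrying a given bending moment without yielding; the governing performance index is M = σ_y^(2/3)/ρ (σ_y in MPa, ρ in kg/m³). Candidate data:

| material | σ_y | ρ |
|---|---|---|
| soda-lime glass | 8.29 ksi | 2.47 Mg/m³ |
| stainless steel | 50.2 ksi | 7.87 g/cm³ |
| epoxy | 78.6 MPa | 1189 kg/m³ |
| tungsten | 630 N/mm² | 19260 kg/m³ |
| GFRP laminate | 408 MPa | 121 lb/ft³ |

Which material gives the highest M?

Normalizing units and computing the index:
  soda-lime glass: σ_y = 57.16 MPa, ρ = 2470 kg/m³
  stainless steel: σ_y = 346.1 MPa, ρ = 7870 kg/m³
  epoxy: σ_y = 78.60 MPa, ρ = 1189 kg/m³
  tungsten: σ_y = 630.0 MPa, ρ = 19260 kg/m³
  GFRP laminate: σ_y = 408.0 MPa, ρ = 1938 kg/m³
  GFRP laminate: M = 28.4×10⁻³
  epoxy: M = 15.4×10⁻³
  stainless steel: M = 6.26×10⁻³
  soda-lime glass: M = 6.01×10⁻³
  tungsten: M = 3.82×10⁻³
Highest index: GFRP laminate.

GFRP laminate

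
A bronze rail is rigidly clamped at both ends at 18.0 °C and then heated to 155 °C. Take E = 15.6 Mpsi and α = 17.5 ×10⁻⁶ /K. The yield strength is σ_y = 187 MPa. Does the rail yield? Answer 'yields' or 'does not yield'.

yields

E = 15.6 Mpsi = 107.6 GPa.
ΔT = 137.0 K. Constrained thermal stress σ = E·α·ΔT = 107.6×10³ MPa × 17.5×10⁻⁶ × 137.0 = 258 MPa (compressive).
Compare to σ_y = 187 MPa: σ ≥ σ_y, so it yields.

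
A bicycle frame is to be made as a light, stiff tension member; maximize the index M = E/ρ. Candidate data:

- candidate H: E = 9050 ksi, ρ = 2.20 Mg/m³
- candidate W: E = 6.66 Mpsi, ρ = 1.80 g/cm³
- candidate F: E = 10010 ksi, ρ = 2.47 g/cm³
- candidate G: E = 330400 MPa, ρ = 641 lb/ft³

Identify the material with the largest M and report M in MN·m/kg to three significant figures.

candidate G, M = 32.2 MN·m/kg

Normalizing units and computing the index:
  candidate H: E = 62.40 GPa, ρ = 2200 kg/m³
  candidate W: E = 45.92 GPa, ρ = 1800 kg/m³
  candidate F: E = 69.02 GPa, ρ = 2470 kg/m³
  candidate G: E = 330.4 GPa, ρ = 10270 kg/m³
  candidate G: M = 32.2 MN·m/kg
  candidate H: M = 28.4 MN·m/kg
  candidate F: M = 27.9 MN·m/kg
  candidate W: M = 25.5 MN·m/kg
Highest index: candidate G.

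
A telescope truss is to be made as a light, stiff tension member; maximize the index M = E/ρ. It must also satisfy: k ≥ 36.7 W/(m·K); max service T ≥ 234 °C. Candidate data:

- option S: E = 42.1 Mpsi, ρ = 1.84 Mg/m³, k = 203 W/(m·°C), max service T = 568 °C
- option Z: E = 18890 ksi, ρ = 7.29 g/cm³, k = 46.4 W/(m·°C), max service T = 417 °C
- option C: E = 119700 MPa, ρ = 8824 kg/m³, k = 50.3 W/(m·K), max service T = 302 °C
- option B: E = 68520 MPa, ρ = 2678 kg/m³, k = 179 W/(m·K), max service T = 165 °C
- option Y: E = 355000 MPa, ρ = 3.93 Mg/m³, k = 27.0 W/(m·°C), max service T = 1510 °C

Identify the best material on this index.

option S

Screen on constraints: k ≥ 36.7 W/(m·K); max service T ≥ 234 °C. Survivors: option S, option Z, option C.
After converting to SI:
  option S: E = 290.3 GPa, ρ = 1840 kg/m³
  option Z: E = 130.2 GPa, ρ = 7290 kg/m³
  option C: E = 119.7 GPa, ρ = 8824 kg/m³
  option S: M = 158 MN·m/kg
  option Z: M = 17.9 MN·m/kg
  option C: M = 13.6 MN·m/kg
Highest index: option S.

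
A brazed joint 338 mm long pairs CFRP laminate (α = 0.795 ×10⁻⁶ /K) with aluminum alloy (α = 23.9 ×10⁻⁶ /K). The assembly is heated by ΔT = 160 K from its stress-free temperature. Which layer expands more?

aluminum alloy

α(CFRP laminate) = 0.795×10⁻⁶/K vs α(aluminum alloy) = 23.9×10⁻⁶/K.
Higher α expands more for the same ΔT: aluminum alloy.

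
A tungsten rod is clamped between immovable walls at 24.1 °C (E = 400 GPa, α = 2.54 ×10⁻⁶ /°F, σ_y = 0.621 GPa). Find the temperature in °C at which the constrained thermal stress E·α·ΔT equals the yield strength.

364 °C

α = 2.54×10⁻⁶/°F × 9/5 = 4.57×10⁻⁶/K.
σ_y = 0.621 GPa = 621.0 MPa.
E·α·ΔT = 621.0 MPa ⇒ ΔT = 621.0 / (400.0×10³ × 4.57×10⁻⁶) = 339.6 K.
T = 24.1 + 339.6 = 363.7 °C.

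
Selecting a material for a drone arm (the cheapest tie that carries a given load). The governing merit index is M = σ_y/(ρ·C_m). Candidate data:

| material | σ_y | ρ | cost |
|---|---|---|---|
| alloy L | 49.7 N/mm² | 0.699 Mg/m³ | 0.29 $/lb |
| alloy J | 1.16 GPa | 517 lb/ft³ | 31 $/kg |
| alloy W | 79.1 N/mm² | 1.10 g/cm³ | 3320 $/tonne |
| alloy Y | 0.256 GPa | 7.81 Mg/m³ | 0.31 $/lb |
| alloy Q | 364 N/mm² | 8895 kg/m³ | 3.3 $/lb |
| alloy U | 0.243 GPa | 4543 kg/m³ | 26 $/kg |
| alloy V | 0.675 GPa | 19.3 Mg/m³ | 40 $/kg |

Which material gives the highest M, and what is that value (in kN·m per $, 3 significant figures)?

alloy L, M = 111 kN·m per $

Putting every candidate on a common basis:
  alloy L: σ_y = 49.70 MPa, ρ = 699.0 kg/m³, cost = 0.6393 $/kg
  alloy J: σ_y = 1160 MPa, ρ = 8282 kg/m³, cost = 31.00 $/kg
  alloy W: σ_y = 79.10 MPa, ρ = 1100 kg/m³, cost = 3.320 $/kg
  alloy Y: σ_y = 256.0 MPa, ρ = 7810 kg/m³, cost = 0.6834 $/kg
  alloy Q: σ_y = 364.0 MPa, ρ = 8895 kg/m³, cost = 7.275 $/kg
  alloy U: σ_y = 243.0 MPa, ρ = 4543 kg/m³, cost = 26.00 $/kg
  alloy V: σ_y = 675.0 MPa, ρ = 19300 kg/m³, cost = 40.00 $/kg
  alloy L: M = 111 kN·m per $
  alloy Y: M = 48.0 kN·m per $
  alloy W: M = 21.7 kN·m per $
  alloy Q: M = 5.62 kN·m per $
  alloy J: M = 4.52 kN·m per $
  alloy U: M = 2.06 kN·m per $
  alloy V: M = 0.874 kN·m per $
Highest index: alloy L.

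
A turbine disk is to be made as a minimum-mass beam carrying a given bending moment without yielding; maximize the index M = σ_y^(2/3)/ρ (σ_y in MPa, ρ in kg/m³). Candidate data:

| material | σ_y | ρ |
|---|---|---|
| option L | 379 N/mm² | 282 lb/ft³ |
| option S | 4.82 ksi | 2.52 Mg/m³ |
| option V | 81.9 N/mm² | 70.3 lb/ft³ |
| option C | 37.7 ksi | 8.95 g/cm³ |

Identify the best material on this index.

option V

Putting every candidate on a common basis:
  option L: σ_y = 379.0 MPa, ρ = 4517 kg/m³
  option S: σ_y = 33.23 MPa, ρ = 2520 kg/m³
  option V: σ_y = 81.90 MPa, ρ = 1126 kg/m³
  option C: σ_y = 259.9 MPa, ρ = 8950 kg/m³
  option V: M = 16.7×10⁻³
  option L: M = 11.6×10⁻³
  option C: M = 4.55×10⁻³
  option S: M = 4.10×10⁻³
Highest index: option V.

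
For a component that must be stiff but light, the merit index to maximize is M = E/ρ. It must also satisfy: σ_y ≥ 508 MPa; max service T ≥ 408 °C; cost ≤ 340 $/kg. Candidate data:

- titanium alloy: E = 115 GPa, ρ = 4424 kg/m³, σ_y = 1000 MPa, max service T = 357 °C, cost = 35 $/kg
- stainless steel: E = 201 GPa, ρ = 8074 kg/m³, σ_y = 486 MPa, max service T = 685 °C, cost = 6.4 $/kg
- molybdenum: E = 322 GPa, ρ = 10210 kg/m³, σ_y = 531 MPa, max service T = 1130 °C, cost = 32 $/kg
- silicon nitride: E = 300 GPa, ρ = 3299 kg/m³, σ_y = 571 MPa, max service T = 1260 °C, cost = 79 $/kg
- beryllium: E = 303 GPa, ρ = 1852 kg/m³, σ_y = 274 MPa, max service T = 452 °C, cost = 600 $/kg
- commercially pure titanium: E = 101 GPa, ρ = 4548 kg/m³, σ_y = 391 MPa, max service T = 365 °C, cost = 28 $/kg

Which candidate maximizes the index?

silicon nitride

Screen on constraints: σ_y ≥ 508 MPa; max service T ≥ 408 °C; cost ≤ 340 $/kg. Survivors: molybdenum, silicon nitride.
Evaluate M for each candidate:
  silicon nitride: M = 90.9 MN·m/kg
  molybdenum: M = 31.5 MN·m/kg
Silicon nitride ranks first.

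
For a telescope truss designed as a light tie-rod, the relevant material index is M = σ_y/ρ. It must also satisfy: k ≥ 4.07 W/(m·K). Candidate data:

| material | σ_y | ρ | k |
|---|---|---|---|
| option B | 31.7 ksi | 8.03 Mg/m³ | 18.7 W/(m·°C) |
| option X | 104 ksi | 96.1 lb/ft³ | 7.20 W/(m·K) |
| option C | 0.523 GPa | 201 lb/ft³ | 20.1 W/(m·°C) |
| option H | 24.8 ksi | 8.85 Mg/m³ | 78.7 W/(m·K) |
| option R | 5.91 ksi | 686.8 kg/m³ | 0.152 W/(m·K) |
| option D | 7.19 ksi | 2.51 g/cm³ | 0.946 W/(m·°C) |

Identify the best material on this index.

Screen on constraints: k ≥ 4.07 W/(m·K). Survivors: option B, option X, option C, option H.
After converting to SI:
  option B: σ_y = 218.6 MPa, ρ = 8030 kg/m³
  option X: σ_y = 717.1 MPa, ρ = 1539 kg/m³
  option C: σ_y = 523.0 MPa, ρ = 3220 kg/m³
  option H: σ_y = 171.0 MPa, ρ = 8850 kg/m³
  option X: M = 466 kN·m/kg
  option C: M = 162 kN·m/kg
  option B: M = 27.2 kN·m/kg
  option H: M = 19.3 kN·m/kg
Option X ranks first.

option X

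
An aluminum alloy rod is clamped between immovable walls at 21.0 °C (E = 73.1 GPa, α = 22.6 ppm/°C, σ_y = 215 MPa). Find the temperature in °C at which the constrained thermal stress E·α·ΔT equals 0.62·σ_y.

102 °C

E·α·ΔT = 133.3 MPa ⇒ ΔT = 133.3 / (73.10×10³ × 22.6×10⁻⁶) = 80.69 K.
T = 21.0 + 80.69 = 101.7 °C.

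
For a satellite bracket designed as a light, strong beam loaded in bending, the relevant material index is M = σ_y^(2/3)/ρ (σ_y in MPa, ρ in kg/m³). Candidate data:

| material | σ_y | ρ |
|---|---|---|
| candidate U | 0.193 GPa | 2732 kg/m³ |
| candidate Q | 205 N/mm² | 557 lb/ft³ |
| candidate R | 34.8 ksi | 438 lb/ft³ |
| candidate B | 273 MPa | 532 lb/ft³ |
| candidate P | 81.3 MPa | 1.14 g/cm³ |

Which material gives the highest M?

Putting every candidate on a common basis:
  candidate U: σ_y = 193.0 MPa, ρ = 2732 kg/m³
  candidate Q: σ_y = 205.0 MPa, ρ = 8922 kg/m³
  candidate R: σ_y = 239.9 MPa, ρ = 7016 kg/m³
  candidate B: σ_y = 273.0 MPa, ρ = 8522 kg/m³
  candidate P: σ_y = 81.30 MPa, ρ = 1140 kg/m³
  candidate P: M = 16.5×10⁻³
  candidate U: M = 12.2×10⁻³
  candidate R: M = 5.50×10⁻³
  candidate B: M = 4.94×10⁻³
  candidate Q: M = 3.90×10⁻³
The maximum is for candidate P.

candidate P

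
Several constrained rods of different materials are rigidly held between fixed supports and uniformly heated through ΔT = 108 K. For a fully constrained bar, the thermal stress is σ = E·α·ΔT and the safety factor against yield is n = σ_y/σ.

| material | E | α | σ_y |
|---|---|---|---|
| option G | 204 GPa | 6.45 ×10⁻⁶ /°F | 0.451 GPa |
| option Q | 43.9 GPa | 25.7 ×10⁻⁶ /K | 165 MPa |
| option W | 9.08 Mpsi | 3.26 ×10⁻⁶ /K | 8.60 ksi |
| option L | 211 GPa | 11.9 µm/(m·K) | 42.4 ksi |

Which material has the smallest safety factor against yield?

With everything in SI (GPa, ×10⁻⁶/K, MPa):
  option G: E = 204.0, α = 11.6, σ_y = 451.0 → σ = 256 MPa, n = 1.76
  option Q: E = 43.90, α = 25.7, σ_y = 165.0 → σ = 122 MPa, n = 1.35
  option W: E = 62.60, α = 3.26, σ_y = 59.29 → σ = 22.0 MPa, n = 2.69
  option L: E = 211.0, α = 11.9, σ_y = 292.3 → σ = 271 MPa, n = 1.08
Option L has the lowest safety factor, n = 1.08.

option L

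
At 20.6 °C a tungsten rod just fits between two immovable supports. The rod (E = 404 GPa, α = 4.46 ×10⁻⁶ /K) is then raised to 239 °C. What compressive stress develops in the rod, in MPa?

394 MPa

ΔT = 218.4 K. Constrained thermal stress σ = E·α·ΔT = 404.0×10³ MPa × 4.46×10⁻⁶ × 218.4 = 394 MPa (compressive).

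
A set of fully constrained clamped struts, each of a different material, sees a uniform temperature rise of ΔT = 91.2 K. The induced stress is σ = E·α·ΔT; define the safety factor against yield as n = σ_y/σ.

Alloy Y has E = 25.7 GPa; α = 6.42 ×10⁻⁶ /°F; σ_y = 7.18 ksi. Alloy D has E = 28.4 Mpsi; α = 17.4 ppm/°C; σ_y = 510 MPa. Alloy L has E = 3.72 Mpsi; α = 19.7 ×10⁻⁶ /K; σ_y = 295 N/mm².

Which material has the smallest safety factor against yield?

Converting E to GPa, α to ×10⁻⁶/K, σ_y to MPa, then σ and n for each:
  alloy Y: E = 25.70, α = 11.6, σ_y = 49.50 → σ = 27.1 MPa, n = 1.83
  alloy D: E = 195.8, α = 17.4, σ_y = 510.0 → σ = 311 MPa, n = 1.64
  alloy L: E = 25.65, α = 19.7, σ_y = 295.0 → σ = 46.1 MPa, n = 6.40
Alloy D has the lowest safety factor, n = 1.64.

alloy D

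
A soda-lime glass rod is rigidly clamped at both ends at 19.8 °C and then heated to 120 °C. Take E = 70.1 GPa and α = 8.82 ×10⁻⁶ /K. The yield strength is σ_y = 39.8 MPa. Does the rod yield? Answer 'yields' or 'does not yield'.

ΔT = 100.2 K. Constrained thermal stress σ = E·α·ΔT = 70.10×10³ MPa × 8.82×10⁻⁶ × 100.2 = 62.0 MPa (compressive).
Compare to σ_y = 39.8 MPa: σ ≥ σ_y, so it yields.

yields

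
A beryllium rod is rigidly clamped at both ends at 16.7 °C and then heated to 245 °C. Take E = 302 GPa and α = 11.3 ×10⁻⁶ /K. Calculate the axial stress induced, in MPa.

ΔT = 228.3 K. Constrained thermal stress σ = E·α·ΔT = 302.0×10³ MPa × 11.3×10⁻⁶ × 228.3 = 779 MPa (compressive).

779 MPa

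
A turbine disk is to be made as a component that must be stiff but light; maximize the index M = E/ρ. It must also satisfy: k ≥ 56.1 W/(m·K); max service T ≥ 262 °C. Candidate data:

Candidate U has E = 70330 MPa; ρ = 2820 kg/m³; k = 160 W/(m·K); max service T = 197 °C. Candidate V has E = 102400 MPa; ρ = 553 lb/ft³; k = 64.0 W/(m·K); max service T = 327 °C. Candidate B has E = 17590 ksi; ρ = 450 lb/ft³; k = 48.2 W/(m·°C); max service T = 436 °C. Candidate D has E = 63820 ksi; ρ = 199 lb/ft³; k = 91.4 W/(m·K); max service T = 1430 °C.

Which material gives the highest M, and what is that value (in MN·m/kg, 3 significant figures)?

candidate D, M = 138 MN·m/kg

Screen on constraints: k ≥ 56.1 W/(m·K); max service T ≥ 262 °C. Survivors: candidate V, candidate D.
Convert each candidate to consistent units, then evaluate M:
  candidate V: E = 102.4 GPa, ρ = 8858 kg/m³
  candidate D: E = 440.0 GPa, ρ = 3188 kg/m³
  candidate D: M = 138 MN·m/kg
  candidate V: M = 11.6 MN·m/kg
Highest index: candidate D.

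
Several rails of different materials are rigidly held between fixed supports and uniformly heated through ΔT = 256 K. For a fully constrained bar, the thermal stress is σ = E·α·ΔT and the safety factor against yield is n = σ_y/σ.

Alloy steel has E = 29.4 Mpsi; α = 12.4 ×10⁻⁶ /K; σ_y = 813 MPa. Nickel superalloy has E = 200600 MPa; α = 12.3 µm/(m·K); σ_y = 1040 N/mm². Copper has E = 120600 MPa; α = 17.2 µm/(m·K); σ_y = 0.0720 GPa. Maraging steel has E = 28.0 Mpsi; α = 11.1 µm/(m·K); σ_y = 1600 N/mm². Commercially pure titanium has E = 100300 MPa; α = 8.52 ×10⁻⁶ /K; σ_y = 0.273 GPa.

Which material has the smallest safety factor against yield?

copper

With everything in SI (GPa, ×10⁻⁶/K, MPa):
  alloy steel: E = 202.7, α = 12.4, σ_y = 813.0 → σ = 643 MPa, n = 1.26
  nickel superalloy: E = 200.6, α = 12.3, σ_y = 1040 → σ = 632 MPa, n = 1.65
  copper: E = 120.6, α = 17.2, σ_y = 72.00 → σ = 531 MPa, n = 0.136
  maraging steel: E = 193.1, α = 11.1, σ_y = 1600 → σ = 549 MPa, n = 2.92
  commercially pure titanium: E = 100.3, α = 8.52, σ_y = 273.0 → σ = 219 MPa, n = 1.25
Smallest n: copper with n = 0.136.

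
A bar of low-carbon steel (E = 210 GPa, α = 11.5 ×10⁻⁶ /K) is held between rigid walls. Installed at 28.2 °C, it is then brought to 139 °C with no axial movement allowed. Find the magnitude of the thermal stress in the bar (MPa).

ΔT = 110.8 K. Constrained thermal stress σ = E·α·ΔT = 210.0×10³ MPa × 11.5×10⁻⁶ × 110.8 = 268 MPa (compressive).

268 MPa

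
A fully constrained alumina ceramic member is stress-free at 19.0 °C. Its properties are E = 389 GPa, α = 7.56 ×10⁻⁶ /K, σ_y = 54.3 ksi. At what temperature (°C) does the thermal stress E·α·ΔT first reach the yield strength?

σ_y = 54.3 ksi = 374.4 MPa.
E·α·ΔT = 374.4 MPa ⇒ ΔT = 374.4 / (389.0×10³ × 7.56×10⁻⁶) = 127.3 K.
T = 19.0 + 127.3 = 146.3 °C.

146 °C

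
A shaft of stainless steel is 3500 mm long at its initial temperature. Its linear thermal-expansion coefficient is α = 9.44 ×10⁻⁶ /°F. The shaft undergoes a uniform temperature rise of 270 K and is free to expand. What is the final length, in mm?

3516.1 mm

Convert α: 9.44×10⁻⁶/°F × (9/5) = 17.0×10⁻⁶/K.
ΔL = α·L₀·ΔT = 17.0×10⁻⁶ × 3500 mm × 270.0 K = 16.1 mm.
L = L₀ + ΔL = 3500 + 16.1 = 3516.1 mm.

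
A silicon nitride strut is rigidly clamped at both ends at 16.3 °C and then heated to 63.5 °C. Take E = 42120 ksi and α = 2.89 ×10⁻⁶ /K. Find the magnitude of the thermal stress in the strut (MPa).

E = 42120 ksi = 290.4 GPa.
ΔT = 47.20 K. Constrained thermal stress σ = E·α·ΔT = 290.4×10³ MPa × 2.89×10⁻⁶ × 47.20 = 39.6 MPa (compressive).

39.6 MPa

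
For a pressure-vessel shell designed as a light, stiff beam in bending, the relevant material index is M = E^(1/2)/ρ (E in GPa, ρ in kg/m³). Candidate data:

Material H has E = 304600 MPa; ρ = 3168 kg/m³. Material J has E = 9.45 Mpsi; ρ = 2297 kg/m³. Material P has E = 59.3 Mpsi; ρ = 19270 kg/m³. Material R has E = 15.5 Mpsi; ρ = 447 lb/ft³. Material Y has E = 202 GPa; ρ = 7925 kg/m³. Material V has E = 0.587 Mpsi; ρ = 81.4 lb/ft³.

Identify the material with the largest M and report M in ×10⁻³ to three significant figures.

Putting every candidate on a common basis:
  material H: E = 304.6 GPa, ρ = 3168 kg/m³
  material J: E = 65.16 GPa, ρ = 2297 kg/m³
  material P: E = 408.9 GPa, ρ = 19270 kg/m³
  material R: E = 106.9 GPa, ρ = 7160 kg/m³
  material Y: E = 202.0 GPa, ρ = 7925 kg/m³
  material V: E = 4.047 GPa, ρ = 1304 kg/m³
  material H: M = 5.51×10⁻³
  material J: M = 3.51×10⁻³
  material Y: M = 1.79×10⁻³
  material V: M = 1.54×10⁻³
  material R: M = 1.44×10⁻³
  material P: M = 1.05×10⁻³
Material H ranks first.

material H, M = 5.51×10⁻³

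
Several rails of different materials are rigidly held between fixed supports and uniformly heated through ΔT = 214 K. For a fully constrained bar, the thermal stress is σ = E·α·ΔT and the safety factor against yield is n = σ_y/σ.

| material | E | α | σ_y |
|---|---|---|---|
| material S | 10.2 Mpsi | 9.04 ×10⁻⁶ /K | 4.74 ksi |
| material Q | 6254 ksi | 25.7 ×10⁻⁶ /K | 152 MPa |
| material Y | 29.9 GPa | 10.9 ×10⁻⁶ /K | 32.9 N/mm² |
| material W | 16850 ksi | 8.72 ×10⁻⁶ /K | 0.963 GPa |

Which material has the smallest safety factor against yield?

Per material, after unit conversion:
  material S: E = 70.33, α = 9.04, σ_y = 32.68 → σ = 136 MPa, n = 0.240
  material Q: E = 43.12, α = 25.7, σ_y = 152.0 → σ = 237 MPa, n = 0.641
  material Y: E = 29.90, α = 10.9, σ_y = 32.90 → σ = 69.7 MPa, n = 0.472
  material W: E = 116.2, α = 8.72, σ_y = 963.0 → σ = 217 MPa, n = 4.44
The minimum is material S at n = 0.240.

material S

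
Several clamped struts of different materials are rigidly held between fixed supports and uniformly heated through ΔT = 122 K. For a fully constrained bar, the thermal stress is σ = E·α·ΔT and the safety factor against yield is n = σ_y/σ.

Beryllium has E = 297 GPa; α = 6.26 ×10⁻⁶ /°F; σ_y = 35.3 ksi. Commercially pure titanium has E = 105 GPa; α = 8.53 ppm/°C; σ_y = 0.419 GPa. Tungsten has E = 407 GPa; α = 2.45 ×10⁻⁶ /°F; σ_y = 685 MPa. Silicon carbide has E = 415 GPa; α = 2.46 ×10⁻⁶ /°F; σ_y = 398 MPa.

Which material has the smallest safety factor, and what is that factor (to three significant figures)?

beryllium, n = 0.596

In consistent units (E in GPa, α in ×10⁻⁶/K, σ_y in MPa):
  beryllium: E = 297.0, α = 11.3, σ_y = 243.4 → σ = 408 MPa, n = 0.596
  commercially pure titanium: E = 105.0, α = 8.53, σ_y = 419.0 → σ = 109 MPa, n = 3.83
  tungsten: E = 407.0, α = 4.41, σ_y = 685.0 → σ = 219 MPa, n = 3.13
  silicon carbide: E = 415.0, α = 4.43, σ_y = 398.0 → σ = 224 MPa, n = 1.78
The minimum is beryllium at n = 0.596.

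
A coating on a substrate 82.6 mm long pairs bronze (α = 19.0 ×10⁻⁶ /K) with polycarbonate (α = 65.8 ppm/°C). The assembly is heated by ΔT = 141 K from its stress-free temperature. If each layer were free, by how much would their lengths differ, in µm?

Δα = |19.0 − 65.8|×10⁻⁶/K = 46.8×10⁻⁶/K.
ΔL_mismatch = Δα·L·ΔT = 46.8×10⁻⁶ × 82.6 mm × 141.0 K = 545 µm.

545 µm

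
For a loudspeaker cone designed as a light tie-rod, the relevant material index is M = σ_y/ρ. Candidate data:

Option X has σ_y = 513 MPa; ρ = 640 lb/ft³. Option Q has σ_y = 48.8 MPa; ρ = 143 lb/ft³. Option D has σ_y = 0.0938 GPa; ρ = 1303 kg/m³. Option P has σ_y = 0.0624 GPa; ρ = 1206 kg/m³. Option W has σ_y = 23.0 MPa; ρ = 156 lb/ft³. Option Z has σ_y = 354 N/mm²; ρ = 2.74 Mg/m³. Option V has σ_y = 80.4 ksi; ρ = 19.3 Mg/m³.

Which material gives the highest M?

option Z

After converting to SI:
  option X: σ_y = 513.0 MPa, ρ = 10250 kg/m³
  option Q: σ_y = 48.80 MPa, ρ = 2291 kg/m³
  option D: σ_y = 93.80 MPa, ρ = 1303 kg/m³
  option P: σ_y = 62.40 MPa, ρ = 1206 kg/m³
  option W: σ_y = 23.00 MPa, ρ = 2499 kg/m³
  option Z: σ_y = 354.0 MPa, ρ = 2740 kg/m³
  option V: σ_y = 554.3 MPa, ρ = 19300 kg/m³
  option Z: M = 129 kN·m/kg
  option D: M = 72.0 kN·m/kg
  option P: M = 51.7 kN·m/kg
  option X: M = 50.0 kN·m/kg
  option V: M = 28.7 kN·m/kg
  option Q: M = 21.3 kN·m/kg
  option W: M = 9.20 kN·m/kg
Highest index: option Z.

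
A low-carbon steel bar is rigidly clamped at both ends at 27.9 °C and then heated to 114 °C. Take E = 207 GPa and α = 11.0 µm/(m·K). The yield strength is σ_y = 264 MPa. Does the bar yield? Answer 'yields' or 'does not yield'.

does not yield

ΔT = 86.10 K. Constrained thermal stress σ = E·α·ΔT = 207.0×10³ MPa × 11.0×10⁻⁶ × 86.10 = 196 MPa (compressive).
Compare to σ_y = 264 MPa: σ < σ_y, so it does not yield.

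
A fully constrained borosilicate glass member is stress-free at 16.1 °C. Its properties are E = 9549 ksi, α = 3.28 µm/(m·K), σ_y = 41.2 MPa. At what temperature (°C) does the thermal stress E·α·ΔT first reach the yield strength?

E = 9549 ksi = 65.84 GPa.
E·α·ΔT = 41.20 MPa ⇒ ΔT = 41.20 / (65.84×10³ × 3.28×10⁻⁶) = 190.8 K.
T = 16.1 + 190.8 = 206.9 °C.

207 °C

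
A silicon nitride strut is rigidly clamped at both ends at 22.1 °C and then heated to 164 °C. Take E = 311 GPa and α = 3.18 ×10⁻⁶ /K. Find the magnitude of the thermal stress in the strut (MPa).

ΔT = 141.9 K. Constrained thermal stress σ = E·α·ΔT = 311.0×10³ MPa × 3.18×10⁻⁶ × 141.9 = 140 MPa (compressive).

140 MPa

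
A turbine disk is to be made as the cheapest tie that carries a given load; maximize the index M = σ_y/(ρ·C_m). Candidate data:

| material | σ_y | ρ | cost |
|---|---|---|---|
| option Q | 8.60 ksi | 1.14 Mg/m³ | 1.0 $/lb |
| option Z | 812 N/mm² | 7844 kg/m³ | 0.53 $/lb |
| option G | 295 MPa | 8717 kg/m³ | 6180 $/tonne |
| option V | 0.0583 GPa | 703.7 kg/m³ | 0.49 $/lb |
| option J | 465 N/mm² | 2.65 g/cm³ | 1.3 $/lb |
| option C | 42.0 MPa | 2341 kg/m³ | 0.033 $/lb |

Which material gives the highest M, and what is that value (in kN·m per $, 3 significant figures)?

After converting to SI:
  option Q: σ_y = 59.29 MPa, ρ = 1140 kg/m³, cost = 2.205 $/kg
  option Z: σ_y = 812.0 MPa, ρ = 7844 kg/m³, cost = 1.168 $/kg
  option G: σ_y = 295.0 MPa, ρ = 8717 kg/m³, cost = 6.180 $/kg
  option V: σ_y = 58.30 MPa, ρ = 703.7 kg/m³, cost = 1.080 $/kg
  option J: σ_y = 465.0 MPa, ρ = 2650 kg/m³, cost = 2.866 $/kg
  option C: σ_y = 42.00 MPa, ρ = 2341 kg/m³, cost = 0.07275 $/kg
  option C: M = 247 kN·m per $
  option Z: M = 88.6 kN·m per $
  option V: M = 76.7 kN·m per $
  option J: M = 61.2 kN·m per $
  option Q: M = 23.6 kN·m per $
  option G: M = 5.48 kN·m per $
The maximum is for option C.

option C, M = 247 kN·m per $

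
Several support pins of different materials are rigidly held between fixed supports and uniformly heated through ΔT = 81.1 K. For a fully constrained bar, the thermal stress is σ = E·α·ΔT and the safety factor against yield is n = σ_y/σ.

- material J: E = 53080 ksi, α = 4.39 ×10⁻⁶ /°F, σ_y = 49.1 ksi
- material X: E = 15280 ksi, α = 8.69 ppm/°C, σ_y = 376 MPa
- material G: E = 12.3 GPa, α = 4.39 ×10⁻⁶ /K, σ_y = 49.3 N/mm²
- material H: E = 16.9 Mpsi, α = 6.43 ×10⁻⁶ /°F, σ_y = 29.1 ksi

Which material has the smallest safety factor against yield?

Converting E to GPa, α to ×10⁻⁶/K, σ_y to MPa, then σ and n for each:
  material J: E = 366.0, α = 7.90, σ_y = 338.5 → σ = 235 MPa, n = 1.44
  material X: E = 105.4, α = 8.69, σ_y = 376.0 → σ = 74.2 MPa, n = 5.06
  material G: E = 12.30, α = 4.39, σ_y = 49.30 → σ = 4.38 MPa, n = 11.3
  material H: E = 116.5, α = 11.6, σ_y = 200.6 → σ = 109 MPa, n = 1.83
Material J has the lowest safety factor, n = 1.44.

material J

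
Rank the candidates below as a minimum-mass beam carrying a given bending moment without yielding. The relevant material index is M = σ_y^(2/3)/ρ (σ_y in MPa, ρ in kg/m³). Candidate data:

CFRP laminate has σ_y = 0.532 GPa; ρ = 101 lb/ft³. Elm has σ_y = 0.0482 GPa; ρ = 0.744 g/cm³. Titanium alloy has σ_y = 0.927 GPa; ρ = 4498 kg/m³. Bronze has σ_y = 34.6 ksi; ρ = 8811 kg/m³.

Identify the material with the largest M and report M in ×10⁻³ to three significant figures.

After converting to SI:
  CFRP laminate: σ_y = 532.0 MPa, ρ = 1618 kg/m³
  elm: σ_y = 48.20 MPa, ρ = 744.0 kg/m³
  titanium alloy: σ_y = 927.0 MPa, ρ = 4498 kg/m³
  bronze: σ_y = 238.6 MPa, ρ = 8811 kg/m³
  CFRP laminate: M = 40.6×10⁻³
  titanium alloy: M = 21.1×10⁻³
  elm: M = 17.8×10⁻³
  bronze: M = 4.37×10⁻³
CFRP laminate has the largest M.

CFRP laminate, M = 40.6×10⁻³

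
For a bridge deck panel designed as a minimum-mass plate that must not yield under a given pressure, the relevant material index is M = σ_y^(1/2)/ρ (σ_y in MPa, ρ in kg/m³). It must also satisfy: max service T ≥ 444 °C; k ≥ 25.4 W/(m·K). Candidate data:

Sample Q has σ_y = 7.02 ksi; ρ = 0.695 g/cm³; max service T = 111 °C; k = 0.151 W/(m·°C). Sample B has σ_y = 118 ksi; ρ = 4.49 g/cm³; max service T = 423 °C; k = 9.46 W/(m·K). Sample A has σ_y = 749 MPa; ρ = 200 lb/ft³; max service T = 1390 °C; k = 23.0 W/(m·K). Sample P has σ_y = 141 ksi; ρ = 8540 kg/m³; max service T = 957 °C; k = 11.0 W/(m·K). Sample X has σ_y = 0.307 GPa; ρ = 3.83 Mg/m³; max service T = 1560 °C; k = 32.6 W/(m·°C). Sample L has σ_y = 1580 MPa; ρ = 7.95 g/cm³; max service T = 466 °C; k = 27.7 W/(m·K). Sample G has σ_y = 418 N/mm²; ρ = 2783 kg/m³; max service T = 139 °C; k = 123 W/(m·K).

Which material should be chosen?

sample L

Screen on constraints: max service T ≥ 444 °C; k ≥ 25.4 W/(m·K). Survivors: sample X, sample L.
In SI units:
  sample X: σ_y = 307.0 MPa, ρ = 3830 kg/m³
  sample L: σ_y = 1580 MPa, ρ = 7950 kg/m³
  sample L: M = 5.00×10⁻³
  sample X: M = 4.57×10⁻³
The maximum is for sample L.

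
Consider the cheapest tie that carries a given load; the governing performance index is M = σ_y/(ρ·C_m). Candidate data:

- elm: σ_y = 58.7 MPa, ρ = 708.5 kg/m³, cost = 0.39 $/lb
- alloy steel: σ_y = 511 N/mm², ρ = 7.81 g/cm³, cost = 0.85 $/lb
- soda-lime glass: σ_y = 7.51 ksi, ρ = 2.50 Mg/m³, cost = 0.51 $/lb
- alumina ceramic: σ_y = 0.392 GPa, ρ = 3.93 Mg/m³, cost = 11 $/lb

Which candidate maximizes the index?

elm

Convert each candidate to consistent units, then evaluate M:
  elm: σ_y = 58.70 MPa, ρ = 708.5 kg/m³, cost = 0.8598 $/kg
  alloy steel: σ_y = 511.0 MPa, ρ = 7810 kg/m³, cost = 1.874 $/kg
  soda-lime glass: σ_y = 51.78 MPa, ρ = 2500 kg/m³, cost = 1.124 $/kg
  alumina ceramic: σ_y = 392.0 MPa, ρ = 3930 kg/m³, cost = 24.25 $/kg
  elm: M = 96.4 kN·m per $
  alloy steel: M = 34.9 kN·m per $
  soda-lime glass: M = 18.4 kN·m per $
  alumina ceramic: M = 4.11 kN·m per $
The maximum is for elm.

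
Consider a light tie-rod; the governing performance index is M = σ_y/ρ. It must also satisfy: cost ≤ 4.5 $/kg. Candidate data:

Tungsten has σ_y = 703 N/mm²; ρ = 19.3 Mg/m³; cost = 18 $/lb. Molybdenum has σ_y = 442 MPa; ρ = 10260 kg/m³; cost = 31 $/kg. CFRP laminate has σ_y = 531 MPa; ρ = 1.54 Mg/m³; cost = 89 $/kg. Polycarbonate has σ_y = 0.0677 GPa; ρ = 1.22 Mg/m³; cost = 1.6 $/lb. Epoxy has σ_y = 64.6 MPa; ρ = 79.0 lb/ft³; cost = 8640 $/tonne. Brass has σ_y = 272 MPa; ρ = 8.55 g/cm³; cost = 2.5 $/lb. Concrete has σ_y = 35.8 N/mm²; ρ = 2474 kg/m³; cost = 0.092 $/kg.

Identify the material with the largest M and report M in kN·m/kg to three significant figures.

Screen on constraints: cost ≤ 4.5 $/kg. Survivors: polycarbonate, concrete.
In SI units:
  polycarbonate: σ_y = 67.70 MPa, ρ = 1220 kg/m³
  concrete: σ_y = 35.80 MPa, ρ = 2474 kg/m³
  polycarbonate: M = 55.5 kN·m/kg
  concrete: M = 14.5 kN·m/kg
Polycarbonate has the largest M.

polycarbonate, M = 55.5 kN·m/kg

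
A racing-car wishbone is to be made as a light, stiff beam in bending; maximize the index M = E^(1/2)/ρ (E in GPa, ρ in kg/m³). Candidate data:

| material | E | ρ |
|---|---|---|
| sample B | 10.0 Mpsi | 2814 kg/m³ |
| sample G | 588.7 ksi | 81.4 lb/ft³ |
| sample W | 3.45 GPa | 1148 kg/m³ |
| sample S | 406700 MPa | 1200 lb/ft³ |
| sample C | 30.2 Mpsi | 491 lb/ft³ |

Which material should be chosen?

sample B

In SI units:
  sample B: E = 68.95 GPa, ρ = 2814 kg/m³
  sample G: E = 4.059 GPa, ρ = 1304 kg/m³
  sample W: E = 3.450 GPa, ρ = 1148 kg/m³
  sample S: E = 406.7 GPa, ρ = 19220 kg/m³
  sample C: E = 208.2 GPa, ρ = 7865 kg/m³
  sample B: M = 2.95×10⁻³
  sample C: M = 1.83×10⁻³
  sample W: M = 1.62×10⁻³
  sample G: M = 1.55×10⁻³
  sample S: M = 1.05×10⁻³
The maximum is for sample B.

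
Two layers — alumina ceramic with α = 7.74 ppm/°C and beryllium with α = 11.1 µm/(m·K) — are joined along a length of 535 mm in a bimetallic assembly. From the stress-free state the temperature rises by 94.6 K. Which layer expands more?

α(alumina ceramic) = 7.74×10⁻⁶/K vs α(beryllium) = 11.1×10⁻⁶/K.
Higher α expands more for the same ΔT: beryllium.

beryllium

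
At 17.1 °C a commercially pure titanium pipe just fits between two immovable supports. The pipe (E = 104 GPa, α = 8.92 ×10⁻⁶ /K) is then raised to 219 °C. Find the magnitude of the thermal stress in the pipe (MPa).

187 MPa

ΔT = 201.9 K. Constrained thermal stress σ = E·α·ΔT = 104.0×10³ MPa × 8.92×10⁻⁶ × 201.9 = 187 MPa (compressive).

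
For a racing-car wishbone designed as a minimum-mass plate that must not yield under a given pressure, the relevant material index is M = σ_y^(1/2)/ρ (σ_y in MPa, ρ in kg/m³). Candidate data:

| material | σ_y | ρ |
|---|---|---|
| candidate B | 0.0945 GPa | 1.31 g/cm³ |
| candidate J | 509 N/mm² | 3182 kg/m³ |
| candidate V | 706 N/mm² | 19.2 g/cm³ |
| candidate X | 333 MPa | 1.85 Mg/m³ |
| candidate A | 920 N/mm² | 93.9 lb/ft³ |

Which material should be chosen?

candidate A

Putting every candidate on a common basis:
  candidate B: σ_y = 94.50 MPa, ρ = 1310 kg/m³
  candidate J: σ_y = 509.0 MPa, ρ = 3182 kg/m³
  candidate V: σ_y = 706.0 MPa, ρ = 19200 kg/m³
  candidate X: σ_y = 333.0 MPa, ρ = 1850 kg/m³
  candidate A: σ_y = 920.0 MPa, ρ = 1504 kg/m³
  candidate A: M = 20.2×10⁻³
  candidate X: M = 9.86×10⁻³
  candidate B: M = 7.42×10⁻³
  candidate J: M = 7.09×10⁻³
  candidate V: M = 1.38×10⁻³
Highest index: candidate A.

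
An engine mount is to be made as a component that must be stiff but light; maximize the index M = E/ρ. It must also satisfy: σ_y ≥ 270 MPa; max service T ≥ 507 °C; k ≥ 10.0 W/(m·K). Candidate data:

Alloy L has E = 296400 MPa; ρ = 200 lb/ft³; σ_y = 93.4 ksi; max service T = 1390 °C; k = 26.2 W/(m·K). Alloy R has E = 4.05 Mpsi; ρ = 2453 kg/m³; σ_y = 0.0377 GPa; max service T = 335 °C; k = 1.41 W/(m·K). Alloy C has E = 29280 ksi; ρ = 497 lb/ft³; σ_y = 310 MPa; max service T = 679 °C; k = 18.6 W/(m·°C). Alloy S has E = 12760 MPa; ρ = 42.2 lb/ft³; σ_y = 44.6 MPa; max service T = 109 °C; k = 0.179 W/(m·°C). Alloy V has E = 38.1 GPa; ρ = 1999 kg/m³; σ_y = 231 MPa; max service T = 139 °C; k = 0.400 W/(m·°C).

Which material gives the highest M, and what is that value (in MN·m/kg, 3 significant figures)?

alloy L, M = 92.5 MN·m/kg

Screen on constraints: σ_y ≥ 270 MPa; max service T ≥ 507 °C; k ≥ 10.0 W/(m·K). Survivors: alloy L, alloy C.
In SI units:
  alloy L: E = 296.4 GPa, ρ = 3204 kg/m³
  alloy C: E = 201.9 GPa, ρ = 7961 kg/m³
  alloy L: M = 92.5 MN·m/kg
  alloy C: M = 25.4 MN·m/kg
The maximum is for alloy L.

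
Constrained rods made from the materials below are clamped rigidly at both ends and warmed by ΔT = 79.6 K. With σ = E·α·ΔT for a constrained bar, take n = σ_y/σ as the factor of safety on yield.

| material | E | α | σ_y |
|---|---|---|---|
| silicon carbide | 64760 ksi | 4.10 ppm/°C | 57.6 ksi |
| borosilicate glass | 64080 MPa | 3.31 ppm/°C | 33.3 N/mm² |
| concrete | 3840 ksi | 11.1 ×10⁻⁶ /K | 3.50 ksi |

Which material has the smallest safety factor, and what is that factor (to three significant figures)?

Converting E to GPa, α to ×10⁻⁶/K, σ_y to MPa, then σ and n for each:
  silicon carbide: E = 446.5, α = 4.10, σ_y = 397.1 → σ = 146 MPa, n = 2.73
  borosilicate glass: E = 64.08, α = 3.31, σ_y = 33.30 → σ = 16.9 MPa, n = 1.97
  concrete: E = 26.48, α = 11.1, σ_y = 24.13 → σ = 23.4 MPa, n = 1.03
Concrete has the lowest safety factor, n = 1.03.

concrete, n = 1.03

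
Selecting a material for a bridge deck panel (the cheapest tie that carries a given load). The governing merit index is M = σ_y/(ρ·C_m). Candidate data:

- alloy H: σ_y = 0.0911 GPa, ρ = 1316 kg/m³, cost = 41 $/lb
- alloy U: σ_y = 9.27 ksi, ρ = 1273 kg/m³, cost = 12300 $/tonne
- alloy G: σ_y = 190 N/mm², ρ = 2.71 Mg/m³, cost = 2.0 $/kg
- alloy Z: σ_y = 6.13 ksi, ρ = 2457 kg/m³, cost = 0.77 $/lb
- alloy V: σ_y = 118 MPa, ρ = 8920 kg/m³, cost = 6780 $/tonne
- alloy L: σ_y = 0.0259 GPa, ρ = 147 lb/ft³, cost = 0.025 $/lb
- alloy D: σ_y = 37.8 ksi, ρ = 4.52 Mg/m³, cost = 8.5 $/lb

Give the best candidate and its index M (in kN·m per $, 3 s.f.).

In SI units:
  alloy H: σ_y = 91.10 MPa, ρ = 1316 kg/m³, cost = 90.39 $/kg
  alloy U: σ_y = 63.91 MPa, ρ = 1273 kg/m³, cost = 12.30 $/kg
  alloy G: σ_y = 190.0 MPa, ρ = 2710 kg/m³, cost = 2.000 $/kg
  alloy Z: σ_y = 42.26 MPa, ρ = 2457 kg/m³, cost = 1.698 $/kg
  alloy V: σ_y = 118.0 MPa, ρ = 8920 kg/m³, cost = 6.780 $/kg
  alloy L: σ_y = 25.90 MPa, ρ = 2355 kg/m³, cost = 0.05511 $/kg
  alloy D: σ_y = 260.6 MPa, ρ = 4520 kg/m³, cost = 18.74 $/kg
  alloy L: M = 200 kN·m per $
  alloy G: M = 35.1 kN·m per $
  alloy Z: M = 10.1 kN·m per $
  alloy U: M = 4.08 kN·m per $
  alloy D: M = 3.08 kN·m per $
  alloy V: M = 1.95 kN·m per $
  alloy H: M = 0.766 kN·m per $
Highest index: alloy L.

alloy L, M = 200 kN·m per $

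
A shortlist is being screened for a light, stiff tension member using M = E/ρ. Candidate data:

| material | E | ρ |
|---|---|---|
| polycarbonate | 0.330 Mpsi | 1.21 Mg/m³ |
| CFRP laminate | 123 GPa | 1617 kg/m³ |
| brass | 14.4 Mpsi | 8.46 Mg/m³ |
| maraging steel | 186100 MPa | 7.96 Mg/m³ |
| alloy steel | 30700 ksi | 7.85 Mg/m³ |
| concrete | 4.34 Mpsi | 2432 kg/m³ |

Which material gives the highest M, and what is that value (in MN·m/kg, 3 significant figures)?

CFRP laminate, M = 76.1 MN·m/kg

Convert each candidate to consistent units, then evaluate M:
  polycarbonate: E = 2.275 GPa, ρ = 1210 kg/m³
  CFRP laminate: E = 123.0 GPa, ρ = 1617 kg/m³
  brass: E = 99.28 GPa, ρ = 8460 kg/m³
  maraging steel: E = 186.1 GPa, ρ = 7960 kg/m³
  alloy steel: E = 211.7 GPa, ρ = 7850 kg/m³
  concrete: E = 29.92 GPa, ρ = 2432 kg/m³
  CFRP laminate: M = 76.1 MN·m/kg
  alloy steel: M = 27.0 MN·m/kg
  maraging steel: M = 23.4 MN·m/kg
  concrete: M = 12.3 MN·m/kg
  brass: M = 11.7 MN·m/kg
  polycarbonate: M = 1.88 MN·m/kg
CFRP laminate has the largest M.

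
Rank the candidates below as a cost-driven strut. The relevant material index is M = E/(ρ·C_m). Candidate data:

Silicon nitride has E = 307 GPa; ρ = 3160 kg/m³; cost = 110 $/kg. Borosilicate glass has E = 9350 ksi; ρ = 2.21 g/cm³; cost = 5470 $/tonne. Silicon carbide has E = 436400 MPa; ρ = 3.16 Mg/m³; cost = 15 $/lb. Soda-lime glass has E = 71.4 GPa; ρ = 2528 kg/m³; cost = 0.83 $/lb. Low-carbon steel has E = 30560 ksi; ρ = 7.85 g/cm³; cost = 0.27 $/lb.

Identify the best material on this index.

Convert each candidate to consistent units, then evaluate M:
  silicon nitride: E = 307.0 GPa, ρ = 3160 kg/m³, cost = 110.0 $/kg
  borosilicate glass: E = 64.47 GPa, ρ = 2210 kg/m³, cost = 5.470 $/kg
  silicon carbide: E = 436.4 GPa, ρ = 3160 kg/m³, cost = 33.07 $/kg
  soda-lime glass: E = 71.40 GPa, ρ = 2528 kg/m³, cost = 1.830 $/kg
  low-carbon steel: E = 210.7 GPa, ρ = 7850 kg/m³, cost = 0.5952 $/kg
  low-carbon steel: M = 45.1 MN·m per $
  soda-lime glass: M = 15.4 MN·m per $
  borosilicate glass: M = 5.33 MN·m per $
  silicon carbide: M = 4.18 MN·m per $
  silicon nitride: M = 0.883 MN·m per $
Low-carbon steel has the largest M.

low-carbon steel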